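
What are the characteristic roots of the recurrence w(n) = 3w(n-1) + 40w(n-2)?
Substitute w(n) = rⁿ and divide through by rⁿ⁻²: r² - 3r - 40 = 0
Factor: (r - 8)(r + 5) = 0, so r = 8, -5.
General solution: w(n) = A·8ⁿ + B·(-5)ⁿ

Characteristic: r² - 3r - 40 = 0, Roots: r = 8, -5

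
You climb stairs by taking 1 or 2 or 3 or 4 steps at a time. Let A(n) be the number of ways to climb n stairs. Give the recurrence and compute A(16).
Condition on the size of the last step (1 to 4): before it there were n-1, …, n-4 stairs climbed, and these cases are disjoint, so A(n) = A(n-1) + A(n-2) + A(n-3) + A(n-4) (order-4 linear recurrence).
Initial conditions by direct count (compositions of i into parts ≤ 4): A(1) = 1; A(2) = 2; A(3) = 4; A(4) = 8.
Iterating the recurrence: A(5) = 15, A(6) = 29, A(7) = 56, A(8) = 108, A(9) = 208, A(10) = 401, A(11) = 773, A(12) = 1490, A(13) = 2872, A(14) = 5536, A(15) = 10671, A(16) = 20569.

A(n) = A(n-1) + A(n-2) + A(n-3) + A(n-4), A(1) = 1, A(2) = 2, A(3) = 4, A(4) = 8; A(16) = 20569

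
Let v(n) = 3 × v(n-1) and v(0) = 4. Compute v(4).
Computing step by step:
v(0) = 4
v(1) = 3 × 4 = 12
v(2) = 3 × 12 = 36
v(3) = 3 × 36 = 108
v(4) = 3 × 108 = 324

324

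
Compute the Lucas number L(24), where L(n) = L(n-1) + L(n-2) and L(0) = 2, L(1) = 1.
Computing the sequence terms:
2, 1, 3, 4, 7, 11, 18, 29, 47, 76, 123, 199, 322, 521, 843, 1364, 2207, 3571, 5778, 9349, 15127, 24476, 39603, 64079, 103682

103682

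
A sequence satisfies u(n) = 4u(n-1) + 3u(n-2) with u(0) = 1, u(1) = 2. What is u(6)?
Computing the sequence terms:
1, 2, 11, 50, 233, 1082, 5027

5027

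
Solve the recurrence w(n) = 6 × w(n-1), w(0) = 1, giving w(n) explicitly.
Recurrence: w(n) = 6 × w(n-1), initial: w(0) = 1.
Each term is 6 times the previous, so this is geometric with ratio 6. After n steps: w(n) = w(0)·6ⁿ = 6ⁿ.

w(n) = 6ⁿ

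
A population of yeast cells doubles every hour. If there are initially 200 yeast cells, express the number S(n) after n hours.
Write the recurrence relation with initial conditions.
Each hour multiplies the count by 2, so the count after n hours depends only on the count after n-1 hours: S(n) = 2 × S(n-1). The starting count gives S(0) = 200.
Unrolling n times gives the closed form S(n) = 200 × 2ⁿ.

S(n) = 2 × S(n-1), S(0) = 200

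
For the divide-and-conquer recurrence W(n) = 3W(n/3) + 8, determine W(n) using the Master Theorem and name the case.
Master Theorem template: W(n) = a·W(n/b) + f(n).
Here: a=3, b=3, f(n)=8
Compute log_b(a) = log_3(3) = 1.
f(n) = 8 = O(n^(1-ε)) with ε = 1. Case 1: W(n) = Θ(n^log_b(a)) = Θ(n).

Case 1: W(n) = Θ(n)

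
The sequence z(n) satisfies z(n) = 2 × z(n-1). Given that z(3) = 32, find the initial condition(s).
In general z(n) = 2ⁿ · z(0). At n = 3: z(0) = z(3) / 2^3 = 32 / 8 = 4.

z(0) = 4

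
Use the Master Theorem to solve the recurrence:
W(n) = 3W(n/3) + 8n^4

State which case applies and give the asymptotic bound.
Master Theorem template: W(n) = a·W(n/b) + f(n).
Here: a=3, b=3, f(n)=8n^4
Compute log_b(a) = log_3(3) = 1.
f(n) = 8n^4 = Ω(n^(1+ε)) with ε = 3, and the regularity condition holds (a·f(n/b) = (a/b^4)·f(n) with a/b^4 = 3^-3 < 1). Case 3: W(n) = Θ(f(n)) = Θ(n^4).

Case 3: W(n) = Θ(n^4)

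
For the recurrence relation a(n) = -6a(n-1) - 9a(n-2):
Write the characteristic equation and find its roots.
Substitute a(n) = rⁿ and divide through by rⁿ⁻²: r² + 6r + 9 = 0
Factor: (r + 3)² = 0, so r = -3 (double root).
General solution: a(n) = (A + Bn)·(-3)ⁿ

Characteristic: r² + 6r + 9 = 0, Roots: r = -3 (double root)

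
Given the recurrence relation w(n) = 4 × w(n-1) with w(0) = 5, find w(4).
Computing step by step:
w(0) = 5
w(1) = 4 × 5 = 20
w(2) = 4 × 20 = 80
w(3) = 4 × 80 = 320
w(4) = 4 × 320 = 1280

1280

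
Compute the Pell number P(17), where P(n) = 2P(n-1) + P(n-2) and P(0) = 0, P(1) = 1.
Computing the sequence terms:
0, 1, 2, 5, 12, 29, 70, 169, 408, 985, 2378, 5741, 13860, 33461, 80782, 195025, 470832, 1136689

1136689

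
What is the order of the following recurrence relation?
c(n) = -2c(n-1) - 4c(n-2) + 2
The order is the largest lag k for which c(n-k) appears. Here the deepest term is c(n-2) (the 2 term is non-homogeneous and does not affect the order), so the order is 2.

Order 2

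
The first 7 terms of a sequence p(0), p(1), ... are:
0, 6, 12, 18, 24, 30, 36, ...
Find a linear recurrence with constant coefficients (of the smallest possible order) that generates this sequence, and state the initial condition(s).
Look for the lowest-order linear relation among consecutive terms.
Observation: consecutive differences are constant (= 6).
Check at n=2: 1·6 + 6 = 12. ✓

p(n) = p(n-1) + 6, p(0) = 0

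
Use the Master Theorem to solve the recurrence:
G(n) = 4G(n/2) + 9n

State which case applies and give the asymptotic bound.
Master Theorem template: G(n) = a·G(n/b) + f(n).
Here: a=4, b=2, f(n)=9n
Compute log_b(a) = log_2(4) = 2.
f(n) = 9n = O(n^(2-ε)) with ε = 1. Case 1: G(n) = Θ(n^log_b(a)) = Θ(n^2).

Case 1: G(n) = Θ(n^2)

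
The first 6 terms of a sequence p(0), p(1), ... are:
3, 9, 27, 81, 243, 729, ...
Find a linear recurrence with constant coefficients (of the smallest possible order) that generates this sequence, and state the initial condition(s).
Look for the lowest-order linear relation among consecutive terms.
Observation: each term is 3× the previous.
Check at n=2: 3·9 = 27. ✓

p(n) = 3 × p(n-1), p(0) = 3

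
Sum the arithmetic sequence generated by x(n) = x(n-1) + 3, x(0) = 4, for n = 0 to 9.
Computing the sequence terms: 4, 7, 10, 13, 16, 19, 22, 25, 28, 31
Adding these values together:

175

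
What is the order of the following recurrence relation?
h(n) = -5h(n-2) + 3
The order is the largest lag k for which h(n-k) appears. Here the deepest term is h(n-2) (the 3 term is non-homogeneous and does not affect the order), so the order is 2.

Order 2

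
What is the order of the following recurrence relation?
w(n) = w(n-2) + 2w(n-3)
The order is the largest lag k for which w(n-k) appears. Here the deepest term is w(n-3), so the order is 3.

Order 3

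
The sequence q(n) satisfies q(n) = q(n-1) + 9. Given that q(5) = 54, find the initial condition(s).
q(5) = q(0) + 5·9, so q(0) = 54 - 45 = 9.

q(0) = 9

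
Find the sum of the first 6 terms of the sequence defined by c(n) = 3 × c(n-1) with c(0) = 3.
Computing the sequence terms: 3, 9, 27, 81, 243, 729
Adding these values together:

1092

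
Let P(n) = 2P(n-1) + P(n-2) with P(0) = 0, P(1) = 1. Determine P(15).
Computing the sequence terms:
0, 1, 2, 5, 12, 29, 70, 169, 408, 985, 2378, 5741, 13860, 33461, 80782, 195025

195025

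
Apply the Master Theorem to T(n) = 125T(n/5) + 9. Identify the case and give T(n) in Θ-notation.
Master Theorem template: T(n) = a·T(n/b) + f(n).
Here: a=125, b=5, f(n)=9
Compute log_b(a) = log_5(125) = 3.
f(n) = 9 = O(n^(3-ε)) with ε = 3. Case 1: T(n) = Θ(n^log_b(a)) = Θ(n^3).

Case 1: T(n) = Θ(n^3)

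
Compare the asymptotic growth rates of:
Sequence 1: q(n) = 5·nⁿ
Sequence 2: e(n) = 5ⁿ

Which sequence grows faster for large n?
Comparing growth rates:
Growth-rate hierarchy: log n ≺ any polynomial ≺ any exponential cⁿ (c>1) ≺ n! ≺ nⁿ.
super-exponential nⁿ dominates exponential base 5 asymptotically.

q(n) grows faster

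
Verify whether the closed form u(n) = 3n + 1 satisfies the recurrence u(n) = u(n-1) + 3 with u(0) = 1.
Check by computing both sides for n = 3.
From the recurrence with u(0) = 1:
  u(0) = 1, u(1) = 4, u(2) = 7, u(3) = 10
  so the recurrence gives u(3) = 10.
From the proposed closed form u(n) = 3n + 1:
  u(3) = 10.
Both sides give 10 at n = 3, and the initial condition(s) match, so the closed form is consistent.

Yes, the closed form is correct.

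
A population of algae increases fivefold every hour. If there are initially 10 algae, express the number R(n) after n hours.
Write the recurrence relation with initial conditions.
Each hour multiplies the count by 5, so the count after n hours depends only on the count after n-1 hours: R(n) = 5 × R(n-1). The starting count gives R(0) = 10.
Unrolling n times gives the closed form R(n) = 10 × 5ⁿ.

R(n) = 5 × R(n-1), R(0) = 10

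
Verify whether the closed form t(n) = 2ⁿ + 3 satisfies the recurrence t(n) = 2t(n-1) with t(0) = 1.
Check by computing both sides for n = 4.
From the recurrence with t(0) = 1:
  t(0) = 1, t(1) = 2, t(2) = 4, t(3) = 8, t(4) = 16
  so the recurrence gives t(4) = 16.
From the proposed closed form t(n) = 2ⁿ + 3:
  t(4) = 19.
The recurrence gives 16 but the closed form gives 19, so the closed form does not satisfy the recurrence.

No, the closed form is incorrect.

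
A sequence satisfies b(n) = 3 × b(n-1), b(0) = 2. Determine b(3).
Computing step by step:
b(0) = 2
b(1) = 3 × 2 = 6
b(2) = 3 × 6 = 18
b(3) = 3 × 18 = 54

54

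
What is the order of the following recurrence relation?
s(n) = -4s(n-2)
The order is the largest lag k for which s(n-k) appears. Here the deepest term is s(n-2), so the order is 2.

Order 2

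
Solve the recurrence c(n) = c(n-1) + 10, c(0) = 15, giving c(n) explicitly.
Recurrence: c(n) = c(n-1) + 10, initial: c(0) = 15.
Each step adds 10, so c(n) = c(0) + 10n = 10n + 15.

c(n) = 10n + 15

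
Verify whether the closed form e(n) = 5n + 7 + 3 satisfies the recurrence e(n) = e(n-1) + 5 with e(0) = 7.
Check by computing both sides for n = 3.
From the recurrence with e(0) = 7:
  e(0) = 7, e(1) = 12, e(2) = 17, e(3) = 22
  so the recurrence gives e(3) = 22.
From the proposed closed form e(n) = 5n + 7 + 3:
  e(3) = 25.
The recurrence gives 22 but the closed form gives 25, so the closed form does not satisfy the recurrence.

No, the closed form is incorrect.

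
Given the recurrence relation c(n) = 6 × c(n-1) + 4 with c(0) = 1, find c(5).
Computing step by step:
c(0) = 1
c(1) = 6 × 1 + 4 = 10
c(2) = 6 × 10 + 4 = 64
c(3) = 6 × 64 + 4 = 388
c(4) = 6 × 388 + 4 = 2332
c(5) = 6 × 2332 + 4 = 13996

13996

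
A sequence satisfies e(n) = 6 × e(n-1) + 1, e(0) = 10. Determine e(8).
Computing step by step:
e(0) = 10
e(1) = 6 × 10 + 1 = 61
e(2) = 6 × 61 + 1 = 367
e(3) = 6 × 367 + 1 = 2203
e(4) = 6 × 2203 + 1 = 13219
e(5) = 6 × 13219 + 1 = 79315
e(6) = 6 × 79315 + 1 = 475891
e(7) = 6 × 475891 + 1 = 2855347
e(8) = 6 × 2855347 + 1 = 17132083

17132083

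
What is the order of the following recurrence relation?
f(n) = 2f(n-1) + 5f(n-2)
The order is the largest lag k for which f(n-k) appears. Here the deepest term is f(n-2), so the order is 2.

Order 2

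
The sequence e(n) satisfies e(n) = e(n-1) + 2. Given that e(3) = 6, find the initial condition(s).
e(3) = e(0) + 3·2, so e(0) = 6 - 6 = 0.

e(0) = 0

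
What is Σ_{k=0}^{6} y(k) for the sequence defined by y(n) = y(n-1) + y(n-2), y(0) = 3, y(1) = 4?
Computing the sequence terms: 3, 4, 7, 11, 18, 29, 47
Adding these values together:

119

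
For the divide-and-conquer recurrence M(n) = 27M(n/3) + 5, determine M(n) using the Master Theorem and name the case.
Master Theorem template: M(n) = a·M(n/b) + f(n).
Here: a=27, b=3, f(n)=5
Compute log_b(a) = log_3(27) = 3.
f(n) = 5 = O(n^(3-ε)) with ε = 3. Case 1: M(n) = Θ(n^log_b(a)) = Θ(n^3).

Case 1: M(n) = Θ(n^3)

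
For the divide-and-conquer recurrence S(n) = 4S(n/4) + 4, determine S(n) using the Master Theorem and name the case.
Master Theorem template: S(n) = a·S(n/b) + f(n).
Here: a=4, b=4, f(n)=4
Compute log_b(a) = log_4(4) = 1.
f(n) = 4 = O(n^(1-ε)) with ε = 1. Case 1: S(n) = Θ(n^log_b(a)) = Θ(n).

Case 1: S(n) = Θ(n)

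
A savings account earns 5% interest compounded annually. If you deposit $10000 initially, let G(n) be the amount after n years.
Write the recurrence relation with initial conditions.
Each year the balance grows by 5%, i.e. is multiplied by 1 + 5/100 = 1.05, so G(n) = 1.05 × G(n-1). The initial deposit gives G(0) = 10000.
Unrolling gives the closed form G(n) = 10000 × (1.05)ⁿ.

G(n) = 1.05 × G(n-1), G(0) = 10000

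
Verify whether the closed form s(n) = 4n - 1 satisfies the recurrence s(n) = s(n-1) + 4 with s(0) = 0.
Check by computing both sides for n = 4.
From the recurrence with s(0) = 0:
  s(0) = 0, s(1) = 4, s(2) = 8, s(3) = 12, s(4) = 16
  so the recurrence gives s(4) = 16.
From the proposed closed form s(n) = 4n - 1:
  s(4) = 15.
The recurrence gives 16 but the closed form gives 15, so the closed form does not satisfy the recurrence.

No, the closed form is incorrect.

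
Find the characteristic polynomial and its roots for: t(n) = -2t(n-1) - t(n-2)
Substitute t(n) = rⁿ and divide through by rⁿ⁻²: r² + 2r + 1 = 0
Factor: (r + 1)² = 0, so r = -1 (double root).
General solution: t(n) = (A + Bn)·(-1)ⁿ

Characteristic: r² + 2r + 1 = 0, Roots: r = -1 (double root)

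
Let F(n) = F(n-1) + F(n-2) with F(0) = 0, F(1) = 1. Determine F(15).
Computing the sequence terms:
0, 1, 1, 2, 3, 5, 8, 13, 21, 34, 55, 89, 144, 233, 377, 610

610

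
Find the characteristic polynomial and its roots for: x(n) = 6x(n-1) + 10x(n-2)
Substitute x(n) = rⁿ and divide through by rⁿ⁻²: r² - 6r - 10 = 0
Discriminant: 6² + 4·10 = 76, not a perfect square, so by the quadratic formula r = (6 ± √76)/2.
General solution: x(n) = A·r₁ⁿ + B·r₂ⁿ where r₁,r₂ = (6 ± √76)/2

Characteristic: r² - 6r - 10 = 0, Roots: r = (6 ± √76)/2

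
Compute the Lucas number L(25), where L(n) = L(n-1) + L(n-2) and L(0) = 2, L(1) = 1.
Computing the sequence terms:
2, 1, 3, 4, 7, 11, 18, 29, 47, 76, 123, 199, 322, 521, 843, 1364, 2207, 3571, 5778, 9349, 15127, 24476, 39603, 64079, 103682, 167761

167761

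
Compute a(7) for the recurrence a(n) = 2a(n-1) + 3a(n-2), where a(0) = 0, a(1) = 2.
Computing the sequence terms:
0, 2, 4, 14, 40, 122, 364, 1094

1094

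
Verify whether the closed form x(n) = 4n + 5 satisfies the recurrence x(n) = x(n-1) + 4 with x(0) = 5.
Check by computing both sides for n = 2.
From the recurrence with x(0) = 5:
  x(0) = 5, x(1) = 9, x(2) = 13
  so the recurrence gives x(2) = 13.
From the proposed closed form x(n) = 4n + 5:
  x(2) = 13.
Both sides give 13 at n = 2, and the initial condition(s) match, so the closed form is consistent.

Yes, the closed form is correct.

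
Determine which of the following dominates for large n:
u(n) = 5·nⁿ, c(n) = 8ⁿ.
Comparing growth rates:
Growth-rate hierarchy: log n ≺ any polynomial ≺ any exponential cⁿ (c>1) ≺ n! ≺ nⁿ.
super-exponential nⁿ dominates exponential base 8 asymptotically.

u(n) grows faster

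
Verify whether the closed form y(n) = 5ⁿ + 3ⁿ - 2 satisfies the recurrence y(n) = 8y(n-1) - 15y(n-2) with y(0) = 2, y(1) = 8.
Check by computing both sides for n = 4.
From the recurrence with y(0) = 2, y(1) = 8:
  y(0) = 2, y(1) = 8, y(2) = 34, y(3) = 152, y(4) = 706
  so the recurrence gives y(4) = 706.
From the proposed closed form y(n) = 5ⁿ + 3ⁿ - 2:
  y(4) = 704.
The recurrence gives 706 but the closed form gives 704, so the closed form does not satisfy the recurrence.

No, the closed form is incorrect.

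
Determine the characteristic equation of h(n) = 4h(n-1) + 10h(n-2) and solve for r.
Substitute h(n) = rⁿ and divide through by rⁿ⁻²: r² - 4r - 10 = 0
Discriminant: 4² + 4·10 = 56, not a perfect square, so by the quadratic formula r = (4 ± √56)/2.
General solution: h(n) = A·r₁ⁿ + B·r₂ⁿ where r₁,r₂ = (4 ± √56)/2

Characteristic: r² - 4r - 10 = 0, Roots: r = (4 ± √56)/2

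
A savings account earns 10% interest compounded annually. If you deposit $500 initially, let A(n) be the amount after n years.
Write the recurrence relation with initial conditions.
Each year the balance grows by 10%, i.e. is multiplied by 1 + 10/100 = 1.1, so A(n) = 1.1 × A(n-1). The initial deposit gives A(0) = 500.
Unrolling gives the closed form A(n) = 500 × (1.1)ⁿ.

A(n) = 1.1 × A(n-1), A(0) = 500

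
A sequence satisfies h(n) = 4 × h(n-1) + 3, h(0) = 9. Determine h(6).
Computing step by step:
h(0) = 9
h(1) = 4 × 9 + 3 = 39
h(2) = 4 × 39 + 3 = 159
h(3) = 4 × 159 + 3 = 639
h(4) = 4 × 639 + 3 = 2559
h(5) = 4 × 2559 + 3 = 10239
h(6) = 4 × 10239 + 3 = 40959

40959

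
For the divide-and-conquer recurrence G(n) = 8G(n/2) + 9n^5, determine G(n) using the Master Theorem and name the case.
Master Theorem template: G(n) = a·G(n/b) + f(n).
Here: a=8, b=2, f(n)=9n^5
Compute log_b(a) = log_2(8) = 3.
f(n) = 9n^5 = Ω(n^(3+ε)) with ε = 2, and the regularity condition holds (a·f(n/b) = (a/b^5)·f(n) with a/b^5 = 2^-2 < 1). Case 3: G(n) = Θ(f(n)) = Θ(n^5).

Case 3: G(n) = Θ(n^5)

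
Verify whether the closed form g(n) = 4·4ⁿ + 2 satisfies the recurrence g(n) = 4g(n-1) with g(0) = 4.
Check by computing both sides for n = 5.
From the recurrence with g(0) = 4:
  g(0) = 4, g(1) = 16, g(2) = 64, g(3) = 256, g(4) = 1024, g(5) = 4096
  so the recurrence gives g(5) = 4096.
From the proposed closed form g(n) = 4·4ⁿ + 2:
  g(5) = 4098.
The recurrence gives 4096 but the closed form gives 4098, so the closed form does not satisfy the recurrence.

No, the closed form is incorrect.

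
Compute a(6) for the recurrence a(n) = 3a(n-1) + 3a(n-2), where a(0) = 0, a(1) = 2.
Computing the sequence terms:
0, 2, 6, 24, 90, 342, 1296

1296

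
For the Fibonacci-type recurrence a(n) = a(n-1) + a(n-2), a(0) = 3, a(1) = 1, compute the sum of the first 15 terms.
Computing the sequence terms: 3, 1, 4, 5, 9, 14, 23, 37, 60, 97, 157, 254, 411, 665, 1076
Adding these values together:

2816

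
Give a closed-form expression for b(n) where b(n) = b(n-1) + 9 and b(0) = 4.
Recurrence: b(n) = b(n-1) + 9, initial: b(0) = 4.
Each step adds 9, so b(n) = b(0) + 9n = 9n + 4.

b(n) = 9n + 4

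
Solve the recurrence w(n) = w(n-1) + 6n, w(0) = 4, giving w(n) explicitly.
Recurrence: w(n) = w(n-1) + 6n, initial: w(0) = 4.
Telescoping: w(n) = w(0) + 6·Σᵢ₌₁ⁿ i = 4 + 6·n(n+1)/2.

w(n) = 6·n(n+1)/2 + 4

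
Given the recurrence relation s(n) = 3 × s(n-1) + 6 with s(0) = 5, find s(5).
Computing step by step:
s(0) = 5
s(1) = 3 × 5 + 6 = 21
s(2) = 3 × 21 + 6 = 69
s(3) = 3 × 69 + 6 = 213
s(4) = 3 × 213 + 6 = 645
s(5) = 3 × 645 + 6 = 1941

1941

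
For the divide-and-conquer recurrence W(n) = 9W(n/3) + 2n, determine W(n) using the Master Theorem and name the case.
Master Theorem template: W(n) = a·W(n/b) + f(n).
Here: a=9, b=3, f(n)=2n
Compute log_b(a) = log_3(9) = 2.
f(n) = 2n = O(n^(2-ε)) with ε = 1. Case 1: W(n) = Θ(n^log_b(a)) = Θ(n^2).

Case 1: W(n) = Θ(n^2)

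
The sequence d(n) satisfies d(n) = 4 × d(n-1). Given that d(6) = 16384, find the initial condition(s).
In general d(n) = 4ⁿ · d(0). At n = 6: d(0) = d(6) / 4^6 = 16384 / 4096 = 4.

d(0) = 4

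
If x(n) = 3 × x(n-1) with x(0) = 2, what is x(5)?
Computing step by step:
x(0) = 2
x(1) = 3 × 2 = 6
x(2) = 3 × 6 = 18
x(3) = 3 × 18 = 54
x(4) = 3 × 54 = 162
x(5) = 3 × 162 = 486

486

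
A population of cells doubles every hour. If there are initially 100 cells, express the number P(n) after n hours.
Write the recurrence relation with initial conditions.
Each hour multiplies the count by 2, so the count after n hours depends only on the count after n-1 hours: P(n) = 2 × P(n-1). The starting count gives P(0) = 100.
Unrolling n times gives the closed form P(n) = 100 × 2ⁿ.

P(n) = 2 × P(n-1), P(0) = 100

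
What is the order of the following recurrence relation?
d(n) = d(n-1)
The order is the largest lag k for which d(n-k) appears. Here the deepest term is d(n-1), so the order is 1.

Order 1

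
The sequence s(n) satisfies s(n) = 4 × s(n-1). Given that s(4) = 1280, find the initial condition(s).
In general s(n) = 4ⁿ · s(0). At n = 4: s(0) = s(4) / 4^4 = 1280 / 256 = 5.

s(0) = 5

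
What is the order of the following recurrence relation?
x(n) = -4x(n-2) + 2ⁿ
The order is the largest lag k for which x(n-k) appears. Here the deepest term is x(n-2) (the 2ⁿ term is non-homogeneous and does not affect the order), so the order is 2.

Order 2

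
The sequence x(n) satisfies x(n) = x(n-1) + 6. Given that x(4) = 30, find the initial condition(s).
x(4) = x(0) + 4·6, so x(0) = 30 - 24 = 6.

x(0) = 6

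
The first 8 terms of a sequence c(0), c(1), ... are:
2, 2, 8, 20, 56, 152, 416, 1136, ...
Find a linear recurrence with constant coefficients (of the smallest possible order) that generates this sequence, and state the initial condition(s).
Look for the lowest-order linear relation among consecutive terms.
Observation: c(n) - 2·c(n-1) - (2)·c(n-2) = 0 holds for the shown terms, and no order-1 relation c(n) = α·c(n-1) + β fits.
Check at n=3: 2·8 + (2)·2 = 20. ✓

c(n) = 2c(n-1) + 2c(n-2), c(0) = 2, c(1) = 2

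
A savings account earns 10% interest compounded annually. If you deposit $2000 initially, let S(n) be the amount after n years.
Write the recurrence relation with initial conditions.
Each year the balance grows by 10%, i.e. is multiplied by 1 + 10/100 = 1.1, so S(n) = 1.1 × S(n-1). The initial deposit gives S(0) = 2000.
Unrolling gives the closed form S(n) = 2000 × (1.1)ⁿ.

S(n) = 1.1 × S(n-1), S(0) = 2000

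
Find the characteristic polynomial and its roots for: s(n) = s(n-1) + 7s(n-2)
Substitute s(n) = rⁿ and divide through by rⁿ⁻²: r² - r - 7 = 0
Discriminant: 1² + 4·7 = 29, not a perfect square, so by the quadratic formula r = (1 ± √29)/2.
General solution: s(n) = A·r₁ⁿ + B·r₂ⁿ where r₁,r₂ = (1 ± √29)/2

Characteristic: r² - r - 7 = 0, Roots: r = (1 ± √29)/2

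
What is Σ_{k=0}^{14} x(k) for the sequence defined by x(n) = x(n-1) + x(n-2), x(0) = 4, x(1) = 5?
Computing the sequence terms: 4, 5, 9, 14, 23, 37, 60, 97, 157, 254, 411, 665, 1076, 1741, 2817
Adding these values together:

7370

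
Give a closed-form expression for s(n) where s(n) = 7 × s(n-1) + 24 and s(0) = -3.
Recurrence: s(n) = 7 × s(n-1) + 24, initial: s(0) = -3.
Try s(n) = A·7ⁿ + C. Substituting: A·7ⁿ + C = 7(A·7ⁿ⁻¹ + C) + 24 = A·7ⁿ + 7C + 24, so C = 7C + 24, giving C = -4. Then s(0) = A - 4 = -3 gives A = 1.

s(n) = 7ⁿ - 4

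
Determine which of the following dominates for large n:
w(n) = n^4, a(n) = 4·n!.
Comparing growth rates:
Growth-rate hierarchy: log n ≺ any polynomial ≺ any exponential cⁿ (c>1) ≺ n! ≺ nⁿ.
factorial dominates polynomial degree 4 asymptotically.

a(n) grows faster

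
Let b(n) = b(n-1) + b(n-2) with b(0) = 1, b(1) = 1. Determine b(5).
Computing the sequence terms:
1, 1, 2, 3, 5, 8

8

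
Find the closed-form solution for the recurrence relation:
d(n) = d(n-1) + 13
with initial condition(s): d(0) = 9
Recurrence: d(n) = d(n-1) + 13, initial: d(0) = 9.
Each step adds 13, so d(n) = d(0) + 13n = 13n + 9.

d(n) = 13n + 9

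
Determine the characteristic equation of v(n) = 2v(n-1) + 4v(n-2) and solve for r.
Substitute v(n) = rⁿ and divide through by rⁿ⁻²: r² - 2r - 4 = 0
Discriminant: 2² + 4·4 = 20, not a perfect square, so by the quadratic formula r = (2 ± √20)/2.
General solution: v(n) = A·r₁ⁿ + B·r₂ⁿ where r₁,r₂ = (2 ± √20)/2

Characteristic: r² - 2r - 4 = 0, Roots: r = (2 ± √20)/2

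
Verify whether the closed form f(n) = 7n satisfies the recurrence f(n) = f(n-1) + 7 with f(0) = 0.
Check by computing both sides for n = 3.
From the recurrence with f(0) = 0:
  f(0) = 0, f(1) = 7, f(2) = 14, f(3) = 21
  so the recurrence gives f(3) = 21.
From the proposed closed form f(n) = 7n:
  f(3) = 21.
Both sides give 21 at n = 3, and the initial condition(s) match, so the closed form is consistent.

Yes, the closed form is correct.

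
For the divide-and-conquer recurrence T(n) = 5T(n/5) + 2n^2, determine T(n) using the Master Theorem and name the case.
Master Theorem template: T(n) = a·T(n/b) + f(n).
Here: a=5, b=5, f(n)=2n^2
Compute log_b(a) = log_5(5) = 1.
f(n) = 2n^2 = Ω(n^(1+ε)) with ε = 1, and the regularity condition holds (a·f(n/b) = (a/b^2)·f(n) with a/b^2 = 5^-1 < 1). Case 3: T(n) = Θ(f(n)) = Θ(n^2).

Case 3: T(n) = Θ(n^2)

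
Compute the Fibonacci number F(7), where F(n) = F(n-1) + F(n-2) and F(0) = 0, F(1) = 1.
Computing the sequence terms:
0, 1, 1, 2, 3, 5, 8, 13

13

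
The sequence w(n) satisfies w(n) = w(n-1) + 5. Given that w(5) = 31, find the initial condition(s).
w(5) = w(0) + 5·5, so w(0) = 31 - 25 = 6.

w(0) = 6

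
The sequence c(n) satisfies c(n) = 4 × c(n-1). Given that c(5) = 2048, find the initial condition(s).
In general c(n) = 4ⁿ · c(0). At n = 5: c(0) = c(5) / 4^5 = 2048 / 1024 = 2.

c(0) = 2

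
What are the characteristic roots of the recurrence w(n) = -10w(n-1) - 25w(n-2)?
Substitute w(n) = rⁿ and divide through by rⁿ⁻²: r² + 10r + 25 = 0
Factor: (r + 5)² = 0, so r = -5 (double root).
General solution: w(n) = (A + Bn)·(-5)ⁿ

Characteristic: r² + 10r + 25 = 0, Roots: r = -5 (double root)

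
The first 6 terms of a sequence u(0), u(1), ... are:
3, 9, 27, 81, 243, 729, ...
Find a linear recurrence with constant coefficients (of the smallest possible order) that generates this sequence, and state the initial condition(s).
Look for the lowest-order linear relation among consecutive terms.
Observation: each term is 3× the previous.
Check at n=2: 3·9 = 27. ✓

u(n) = 3 × u(n-1), u(0) = 3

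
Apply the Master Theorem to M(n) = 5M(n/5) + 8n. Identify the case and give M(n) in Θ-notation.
Master Theorem template: M(n) = a·M(n/b) + f(n).
Here: a=5, b=5, f(n)=8n
Compute log_b(a) = log_5(5) = 1.
f(n) = 8n = Θ(n). Case 2: M(n) = Θ(n log n).

Case 2: M(n) = Θ(n log n)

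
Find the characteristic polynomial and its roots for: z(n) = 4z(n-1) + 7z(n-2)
Substitute z(n) = rⁿ and divide through by rⁿ⁻²: r² - 4r - 7 = 0
Discriminant: 4² + 4·7 = 44, not a perfect square, so by the quadratic formula r = (4 ± √44)/2.
General solution: z(n) = A·r₁ⁿ + B·r₂ⁿ where r₁,r₂ = (4 ± √44)/2

Characteristic: r² - 4r - 7 = 0, Roots: r = (4 ± √44)/2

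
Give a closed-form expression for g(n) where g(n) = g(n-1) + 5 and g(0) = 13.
Recurrence: g(n) = g(n-1) + 5, initial: g(0) = 13.
Each step adds 5, so g(n) = g(0) + 5n = 5n + 13.

g(n) = 5n + 13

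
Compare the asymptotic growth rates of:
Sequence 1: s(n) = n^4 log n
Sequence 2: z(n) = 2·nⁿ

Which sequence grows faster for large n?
Comparing growth rates:
Growth-rate hierarchy: log n ≺ any polynomial ≺ any exponential cⁿ (c>1) ≺ n! ≺ nⁿ.
super-exponential nⁿ dominates polynomial degree 4 (with log factor) asymptotically.

z(n) grows faster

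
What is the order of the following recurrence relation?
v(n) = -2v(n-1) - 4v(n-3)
The order is the largest lag k for which v(n-k) appears. Here the deepest term is v(n-3), so the order is 3.

Order 3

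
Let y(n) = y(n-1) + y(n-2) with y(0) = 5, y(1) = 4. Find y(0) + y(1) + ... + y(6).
Computing the sequence terms: 5, 4, 9, 13, 22, 35, 57
Adding these values together:

145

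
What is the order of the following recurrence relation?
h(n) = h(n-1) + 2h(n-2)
The order is the largest lag k for which h(n-k) appears. Here the deepest term is h(n-2), so the order is 2.

Order 2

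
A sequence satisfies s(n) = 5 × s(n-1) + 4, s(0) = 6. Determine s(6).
Computing step by step:
s(0) = 6
s(1) = 5 × 6 + 4 = 34
s(2) = 5 × 34 + 4 = 174
s(3) = 5 × 174 + 4 = 874
s(4) = 5 × 874 + 4 = 4374
s(5) = 5 × 4374 + 4 = 21874
s(6) = 5 × 21874 + 4 = 109374

109374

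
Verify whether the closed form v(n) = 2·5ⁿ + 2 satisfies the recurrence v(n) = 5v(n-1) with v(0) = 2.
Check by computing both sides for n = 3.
From the recurrence with v(0) = 2:
  v(0) = 2, v(1) = 10, v(2) = 50, v(3) = 250
  so the recurrence gives v(3) = 250.
From the proposed closed form v(n) = 2·5ⁿ + 2:
  v(3) = 252.
The recurrence gives 250 but the closed form gives 252, so the closed form does not satisfy the recurrence.

No, the closed form is incorrect.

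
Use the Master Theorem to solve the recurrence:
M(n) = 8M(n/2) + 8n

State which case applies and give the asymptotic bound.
Master Theorem template: M(n) = a·M(n/b) + f(n).
Here: a=8, b=2, f(n)=8n
Compute log_b(a) = log_2(8) = 3.
f(n) = 8n = O(n^(3-ε)) with ε = 2. Case 1: M(n) = Θ(n^log_b(a)) = Θ(n^3).

Case 1: M(n) = Θ(n^3)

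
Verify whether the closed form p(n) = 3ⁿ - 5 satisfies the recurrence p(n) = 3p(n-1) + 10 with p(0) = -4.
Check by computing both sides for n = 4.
From the recurrence with p(0) = -4:
  p(0) = -4, p(1) = -2, p(2) = 4, p(3) = 22, p(4) = 76
  so the recurrence gives p(4) = 76.
From the proposed closed form p(n) = 3ⁿ - 5:
  p(4) = 76.
Both sides give 76 at n = 4, and the initial condition(s) match, so the closed form is consistent.

Yes, the closed form is correct.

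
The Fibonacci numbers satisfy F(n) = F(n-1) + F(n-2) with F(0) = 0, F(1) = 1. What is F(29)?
Computing the sequence terms:
0, 1, 1, 2, 3, 5, 8, 13, 21, 34, 55, 89, 144, 233, 377, 610, 987, 1597, 2584, 4181, 6765, 10946, 17711, 28657, 46368, 75025, 121393, 196418, 317811, 514229

514229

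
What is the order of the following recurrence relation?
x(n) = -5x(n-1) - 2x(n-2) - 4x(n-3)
The order is the largest lag k for which x(n-k) appears. Here the deepest term is x(n-3), so the order is 3.

Order 3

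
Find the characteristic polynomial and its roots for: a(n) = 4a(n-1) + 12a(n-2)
Substitute a(n) = rⁿ and divide through by rⁿ⁻²: r² - 4r - 12 = 0
Factor: (r + 2)(r - 6) = 0, so r = -2, 6.
General solution: a(n) = A·(-2)ⁿ + B·6ⁿ

Characteristic: r² - 4r - 12 = 0, Roots: r = -2, 6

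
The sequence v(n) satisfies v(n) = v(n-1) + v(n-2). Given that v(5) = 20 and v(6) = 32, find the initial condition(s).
Work backwards using v(k) = v(k+2) - v(k+1):
v(4) = v(6) - v(5) = 32 - 20 = 12
v(3) = v(5) - v(4) = 20 - 12 = 8
v(2) = v(4) - v(3) = 12 - 8 = 4
v(1) = v(3) - v(2) = 8 - 4 = 4
v(0) = v(2) - v(1) = 4 - 4 = 0

v(0) = 0, v(1) = 4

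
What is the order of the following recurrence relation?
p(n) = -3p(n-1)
The order is the largest lag k for which p(n-k) appears. Here the deepest term is p(n-1), so the order is 1.

Order 1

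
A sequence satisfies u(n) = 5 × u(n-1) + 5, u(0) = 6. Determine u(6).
Computing step by step:
u(0) = 6
u(1) = 5 × 6 + 5 = 35
u(2) = 5 × 35 + 5 = 180
u(3) = 5 × 180 + 5 = 905
u(4) = 5 × 905 + 5 = 4530
u(5) = 5 × 4530 + 5 = 22655
u(6) = 5 × 22655 + 5 = 113280

113280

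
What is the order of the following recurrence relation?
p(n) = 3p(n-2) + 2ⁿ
The order is the largest lag k for which p(n-k) appears. Here the deepest term is p(n-2) (the 2ⁿ term is non-homogeneous and does not affect the order), so the order is 2.

Order 2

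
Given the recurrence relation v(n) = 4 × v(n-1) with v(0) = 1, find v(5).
Computing step by step:
v(0) = 1
v(1) = 4 × 1 = 4
v(2) = 4 × 4 = 16
v(3) = 4 × 16 = 64
v(4) = 4 × 64 = 256
v(5) = 4 × 256 = 1024

1024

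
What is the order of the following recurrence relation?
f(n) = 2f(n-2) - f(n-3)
The order is the largest lag k for which f(n-k) appears. Here the deepest term is f(n-3), so the order is 3.

Order 3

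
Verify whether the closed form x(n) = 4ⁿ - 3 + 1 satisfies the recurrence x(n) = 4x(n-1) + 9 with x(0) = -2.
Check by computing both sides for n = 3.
From the recurrence with x(0) = -2:
  x(0) = -2, x(1) = 1, x(2) = 13, x(3) = 61
  so the recurrence gives x(3) = 61.
From the proposed closed form x(n) = 4ⁿ - 3 + 1:
  x(3) = 62.
The recurrence gives 61 but the closed form gives 62, so the closed form does not satisfy the recurrence.

No, the closed form is incorrect.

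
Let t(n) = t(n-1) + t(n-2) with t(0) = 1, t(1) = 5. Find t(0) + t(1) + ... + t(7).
Computing the sequence terms: 1, 5, 6, 11, 17, 28, 45, 73
Adding these values together:

186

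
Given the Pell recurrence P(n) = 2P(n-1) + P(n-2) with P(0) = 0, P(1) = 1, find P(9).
Computing the sequence terms:
0, 1, 2, 5, 12, 29, 70, 169, 408, 985

985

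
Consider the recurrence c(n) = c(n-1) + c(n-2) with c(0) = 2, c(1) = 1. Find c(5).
Computing the sequence terms:
2, 1, 3, 4, 7, 11

11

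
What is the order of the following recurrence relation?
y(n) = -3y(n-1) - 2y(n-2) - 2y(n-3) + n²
The order is the largest lag k for which y(n-k) appears. Here the deepest term is y(n-3) (the n² term is non-homogeneous and does not affect the order), so the order is 3.

Order 3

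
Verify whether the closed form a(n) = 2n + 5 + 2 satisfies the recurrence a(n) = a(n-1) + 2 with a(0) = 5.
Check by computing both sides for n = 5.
From the recurrence with a(0) = 5:
  a(0) = 5, a(1) = 7, a(2) = 9, a(3) = 11, a(4) = 13, a(5) = 15
  so the recurrence gives a(5) = 15.
From the proposed closed form a(n) = 2n + 5 + 2:
  a(5) = 17.
The recurrence gives 15 but the closed form gives 17, so the closed form does not satisfy the recurrence.

No, the closed form is incorrect.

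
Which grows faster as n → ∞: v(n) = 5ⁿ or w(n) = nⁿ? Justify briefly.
Comparing growth rates:
Growth-rate hierarchy: log n ≺ any polynomial ≺ any exponential cⁿ (c>1) ≺ n! ≺ nⁿ.
super-exponential nⁿ dominates exponential base 5 asymptotically.

w(n) grows faster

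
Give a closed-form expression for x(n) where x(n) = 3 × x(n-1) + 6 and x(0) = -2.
Recurrence: x(n) = 3 × x(n-1) + 6, initial: x(0) = -2.
Try x(n) = A·3ⁿ + C. Substituting: A·3ⁿ + C = 3(A·3ⁿ⁻¹ + C) + 6 = A·3ⁿ + 3C + 6, so C = 3C + 6, giving C = -3. Then x(0) = A - 3 = -2 gives A = 1.

x(n) = 3ⁿ - 3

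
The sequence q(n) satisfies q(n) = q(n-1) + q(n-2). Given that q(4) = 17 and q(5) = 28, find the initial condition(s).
Work backwards using q(k) = q(k+2) - q(k+1):
q(3) = q(5) - q(4) = 28 - 17 = 11
q(2) = q(4) - q(3) = 17 - 11 = 6
q(1) = q(3) - q(2) = 11 - 6 = 5
q(0) = q(2) - q(1) = 6 - 5 = 1

q(0) = 1, q(1) = 5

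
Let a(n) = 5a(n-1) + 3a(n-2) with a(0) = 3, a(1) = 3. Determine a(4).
Computing the sequence terms:
3, 3, 24, 129, 717

717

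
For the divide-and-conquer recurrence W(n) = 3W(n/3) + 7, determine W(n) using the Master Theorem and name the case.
Master Theorem template: W(n) = a·W(n/b) + f(n).
Here: a=3, b=3, f(n)=7
Compute log_b(a) = log_3(3) = 1.
f(n) = 7 = O(n^(1-ε)) with ε = 1. Case 1: W(n) = Θ(n^log_b(a)) = Θ(n).

Case 1: W(n) = Θ(n)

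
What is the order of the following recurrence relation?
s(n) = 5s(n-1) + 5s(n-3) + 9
The order is the largest lag k for which s(n-k) appears. Here the deepest term is s(n-3) (the 9 term is non-homogeneous and does not affect the order), so the order is 3.

Order 3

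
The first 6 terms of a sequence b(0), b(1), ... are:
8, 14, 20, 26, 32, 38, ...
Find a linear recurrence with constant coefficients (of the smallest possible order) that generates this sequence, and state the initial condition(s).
Look for the lowest-order linear relation among consecutive terms.
Observation: consecutive differences are constant (= 6).
Check at n=2: 1·14 + 6 = 20. ✓

b(n) = b(n-1) + 6, b(0) = 8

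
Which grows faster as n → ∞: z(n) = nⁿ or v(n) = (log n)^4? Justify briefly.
Comparing growth rates:
Growth-rate hierarchy: log n ≺ any polynomial ≺ any exponential cⁿ (c>1) ≺ n! ≺ nⁿ.
super-exponential nⁿ dominates polylogarithmic (log n)^4 asymptotically.

z(n) grows faster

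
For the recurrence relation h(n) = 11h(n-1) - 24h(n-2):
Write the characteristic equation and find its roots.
Substitute h(n) = rⁿ and divide through by rⁿ⁻²: r² - 11r + 24 = 0
Factor: (r - 8)(r - 3) = 0, so r = 8, 3.
General solution: h(n) = A·8ⁿ + B·3ⁿ

Characteristic: r² - 11r + 24 = 0, Roots: r = 8, 3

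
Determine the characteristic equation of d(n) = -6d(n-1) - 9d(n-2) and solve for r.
Substitute d(n) = rⁿ and divide through by rⁿ⁻²: r² + 6r + 9 = 0
Factor: (r + 3)² = 0, so r = -3 (double root).
General solution: d(n) = (A + Bn)·(-3)ⁿ

Characteristic: r² + 6r + 9 = 0, Roots: r = -3 (double root)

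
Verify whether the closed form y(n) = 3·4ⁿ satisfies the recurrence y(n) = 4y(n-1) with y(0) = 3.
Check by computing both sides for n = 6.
From the recurrence with y(0) = 3:
  y(0) = 3, y(1) = 12, y(2) = 48, y(3) = 192, y(4) = 768, y(5) = 3072, y(6) = 12288
  so the recurrence gives y(6) = 12288.
From the proposed closed form y(n) = 3·4ⁿ:
  y(6) = 12288.
Both sides give 12288 at n = 6, and the initial condition(s) match, so the closed form is consistent.

Yes, the closed form is correct.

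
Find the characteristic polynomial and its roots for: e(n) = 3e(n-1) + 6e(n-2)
Substitute e(n) = rⁿ and divide through by rⁿ⁻²: r² - 3r - 6 = 0
Discriminant: 3² + 4·6 = 33, not a perfect square, so by the quadratic formula r = (3 ± √33)/2.
General solution: e(n) = A·r₁ⁿ + B·r₂ⁿ where r₁,r₂ = (3 ± √33)/2

Characteristic: r² - 3r - 6 = 0, Roots: r = (3 ± √33)/2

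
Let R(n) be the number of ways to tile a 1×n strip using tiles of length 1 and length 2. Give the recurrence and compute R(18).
Condition on the last tile: it has length 1 (leaving a 1×(n-1) strip) or length 2 (leaving a 1×(n-2) strip), so R(n) = R(n-1) + R(n-2) (order-2 linear recurrence).
For 0 ≤ i < 2 only unit tiles fit, so R(i) = 1.
Iterating the recurrence: R(2) = 2, R(3) = 3, R(4) = 5, R(5) = 8, R(6) = 13, R(7) = 21, R(8) = 34, R(9) = 55, R(10) = 89, R(11) = 144, R(12) = 233, R(13) = 377, R(14) = 610, R(15) = 987, R(16) = 1597, R(17) = 2584, R(18) = 4181.

R(n) = R(n-1) + R(n-2), with R(i) = 1 for 0 ≤ i < 2; R(18) = 4181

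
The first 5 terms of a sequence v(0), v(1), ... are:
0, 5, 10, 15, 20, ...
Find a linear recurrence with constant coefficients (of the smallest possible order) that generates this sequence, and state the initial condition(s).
Look for the lowest-order linear relation among consecutive terms.
Observation: consecutive differences are constant (= 5).
Check at n=2: 1·5 + 5 = 10. ✓

v(n) = v(n-1) + 5, v(0) = 0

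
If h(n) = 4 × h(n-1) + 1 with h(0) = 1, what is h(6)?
Computing step by step:
h(0) = 1
h(1) = 4 × 1 + 1 = 5
h(2) = 4 × 5 + 1 = 21
h(3) = 4 × 21 + 1 = 85
h(4) = 4 × 85 + 1 = 341
h(5) = 4 × 341 + 1 = 1365
h(6) = 4 × 1365 + 1 = 5461

5461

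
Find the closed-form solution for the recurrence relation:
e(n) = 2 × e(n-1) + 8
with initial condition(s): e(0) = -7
Recurrence: e(n) = 2 × e(n-1) + 8, initial: e(0) = -7.
Try e(n) = A·2ⁿ + C. Substituting: A·2ⁿ + C = 2(A·2ⁿ⁻¹ + C) + 8 = A·2ⁿ + 2C + 8, so C = 2C + 8, giving C = -8. Then e(0) = A - 8 = -7 gives A = 1.

e(n) = 2ⁿ - 8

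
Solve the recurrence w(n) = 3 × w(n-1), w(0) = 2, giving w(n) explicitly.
Recurrence: w(n) = 3 × w(n-1), initial: w(0) = 2.
Each term is 3 times the previous, so this is geometric with ratio 3. After n steps: w(n) = w(0)·3ⁿ = 2·3ⁿ.

w(n) = 2·3ⁿ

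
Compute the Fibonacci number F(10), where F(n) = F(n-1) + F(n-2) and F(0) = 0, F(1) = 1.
Computing the sequence terms:
0, 1, 1, 2, 3, 5, 8, 13, 21, 34, 55

55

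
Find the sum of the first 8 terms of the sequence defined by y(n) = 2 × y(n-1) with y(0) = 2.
Computing the sequence terms: 2, 4, 8, 16, 32, 64, 128, 256
Adding these values together:

510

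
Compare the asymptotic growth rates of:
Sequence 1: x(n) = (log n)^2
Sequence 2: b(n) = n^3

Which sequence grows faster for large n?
Comparing growth rates:
Growth-rate hierarchy: log n ≺ any polynomial ≺ any exponential cⁿ (c>1) ≺ n! ≺ nⁿ.
polynomial degree 3 dominates polylogarithmic (log n)^2 asymptotically.

b(n) grows faster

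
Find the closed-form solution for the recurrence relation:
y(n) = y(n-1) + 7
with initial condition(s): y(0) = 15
Recurrence: y(n) = y(n-1) + 7, initial: y(0) = 15.
Each step adds 7, so y(n) = y(0) + 7n = 7n + 15.

y(n) = 7n + 15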